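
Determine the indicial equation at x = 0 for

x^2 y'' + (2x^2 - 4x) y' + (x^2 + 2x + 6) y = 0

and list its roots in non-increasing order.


Divide by x^2 to reach normal form y'' + P_1(x) y' + P_2(x) y = 0 with P_1(x) = 2 - 4/x and P_2(x) = 1 + 2/x + 6/x^2.
x = 0 is a singular point because the y'-coefficient 2 - 4/x has a pole at x = 0 and the y-coefficient 1 + 2/x + 6/x^2 has a pole at x = 0.
It is a regular singular point because x P_1(x) = p(x) = 2x - 4 and x^2 P_2(x) = q(x) = x^2 + 2x + 6 are polynomials, hence analytic at x = 0.
p(0) = -4,  q(0) = 6.
Indicial equation: r(r-1) + p(0) r + q(0) = 0, i.e. r^2 + (p(0) - 1) r + q(0) = 0, i.e. r^2 - 5 r + 6 = 0.
Discriminant: (-5)^2 - 4(6) = 1, so r = (5 ± 1)/2.
Solving: r_1 = 3, r_2 = 2.

indicial: r^2 - 5 r + 6 = 0; roots r_1 = 3, r_2 = 2


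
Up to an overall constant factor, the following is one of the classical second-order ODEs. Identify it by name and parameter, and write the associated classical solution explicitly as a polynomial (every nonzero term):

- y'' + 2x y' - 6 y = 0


All three coefficients share the factor -1; dividing through by -1 gives  y'' - 2x y' + 6 y = 0.
This matches the Hermite equation y'' - 2x y' + 2n y = 0 with 2n = 6, so n = 3; the polynomial solution is H_3(x).
With y = sum_k a_k x^k, matching x^k gives (k+2)(k+1) a_{k+2} = 2(k - n) a_k = 2(k - 3) a_k. The right side vanishes at k = 3, so the series with the parity of 3 terminates at degree 3.
Standard normalization: leading coefficient of H_n is 2^n, so a_3 = 2^3 = 8. Work downward with a_k = (k+1)(k+2) a_{k+2} / (2(k - n)):
  a_1 = (2)(3)(8) / (2(1 - 3)) = 48/(-4) = -12
Hence H_3(x) = 8 x^3 - 12 x.

H_3(x); series = 8 x^3 - 12 x


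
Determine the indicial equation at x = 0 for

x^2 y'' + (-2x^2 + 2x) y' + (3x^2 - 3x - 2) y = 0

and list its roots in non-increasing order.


Divide by x^2 to reach normal form y'' + P_1(x) y' + P_2(x) y = 0 with P_1(x) = -2 + 2/x and P_2(x) = 3 - 3/x - 2/x^2.
x = 0 is a singular point because the y'-coefficient -2 + 2/x has a pole at x = 0 and the y-coefficient 3 - 3/x - 2/x^2 has a pole at x = 0.
It is a regular singular point because x P_1(x) = p(x) = 2 - 2x and x^2 P_2(x) = q(x) = 3x^2 - 3x - 2 are polynomials, hence analytic at x = 0.
p(0) = 2,  q(0) = -2.
Indicial equation: r(r-1) + p(0) r + q(0) = 0, i.e. r^2 + (p(0) - 1) r + q(0) = 0, i.e. r^2 + 1 r - 2 = 0.
Discriminant: (1)^2 - 4(-2) = 9, so r = (-1 ± 3)/2.
Solving: r_1 = 1, r_2 = -2.

indicial: r^2 + 1 r - 2 = 0; roots r_1 = 1, r_2 = -2


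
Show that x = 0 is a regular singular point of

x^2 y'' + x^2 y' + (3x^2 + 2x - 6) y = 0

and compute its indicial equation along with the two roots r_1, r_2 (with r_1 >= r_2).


Divide by x^2 to reach normal form y'' + P_1(x) y' + P_2(x) y = 0 with P_1(x) = 1 and P_2(x) = 3 + 2/x - 6/x^2.
x = 0 is a singular point because the y-coefficient 3 + 2/x - 6/x^2 has a pole at x = 0.
It is a regular singular point because x P_1(x) = p(x) = x and x^2 P_2(x) = q(x) = 3x^2 + 2x - 6 are polynomials, hence analytic at x = 0.
p(0) = 0,  q(0) = -6.
Indicial equation: r(r-1) + p(0) r + q(0) = 0, i.e. r^2 + (p(0) - 1) r + q(0) = 0, i.e. r^2 - 1 r - 6 = 0.
Discriminant: (-1)^2 - 4(-6) = 25, so r = (1 ± 5)/2.
Solving: r_1 = 3, r_2 = -2.

indicial: r^2 - 1 r - 6 = 0; roots r_1 = 3, r_2 = -2


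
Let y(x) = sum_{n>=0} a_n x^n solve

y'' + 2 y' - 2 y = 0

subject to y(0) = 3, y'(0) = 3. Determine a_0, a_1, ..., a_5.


Ansatz: y(x) = sum_{n>=0} a_n x^n, so y'(x) = sum_{n>=1} n a_n x^(n-1) and y''(x) = sum_{n>=2} n(n-1) a_n x^(n-2).
Substitute into P(x) y'' + Q(x) y' + R(x) y = 0 with P(x) = 1, Q(x) = 2, R(x) = -2, and match powers of x.
Initial conditions: a_0 = 3, a_1 = 3.
Setting the coefficient of each power of x to zero and solving order by order (substituting the coefficients already found):
  x^0: 2 a_2 + 2 a_1 - 2 a_0 = 0  ->  2 a_2 = -2 a_1 + 2 a_0 = 0  ->  a_2 = 0
  x^1: 6 a_3 + 4 a_2 - 2 a_1 = 0  ->  6 a_3 = -4 a_2 + 2 a_1 = 6  ->  a_3 = 1
  x^2: 12 a_4 + 6 a_3 - 2 a_2 = 0  ->  12 a_4 = -6 a_3 + 2 a_2 = -6  ->  a_4 = -1/2
  x^3: 20 a_5 + 8 a_4 - 2 a_3 = 0  ->  20 a_5 = -8 a_4 + 2 a_3 = 6  ->  a_5 = 3/10
Truncated series: y(x) = 3 + 3 x + x^3 - (1/2) x^4 + (3/10) x^5 + O(x^6).

a_0 = 3; a_1 = 3; a_2 = 0; a_3 = 1; a_4 = -1/2; a_5 = 3/10


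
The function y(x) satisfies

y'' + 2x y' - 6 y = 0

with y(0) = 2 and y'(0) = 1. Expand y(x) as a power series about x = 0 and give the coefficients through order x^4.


Ansatz: y(x) = sum_{n>=0} a_n x^n, so y'(x) = sum_{n>=1} n a_n x^(n-1) and y''(x) = sum_{n>=2} n(n-1) a_n x^(n-2).
Substitute into P(x) y'' + Q(x) y' + R(x) y = 0 with P(x) = 1, Q(x) = 2x, R(x) = -6, and match powers of x.
Initial conditions: a_0 = 2, a_1 = 1.
Setting the coefficient of each power of x to zero and solving order by order (substituting the coefficients already found):
  x^0: 2 a_2 - 6 a_0 = 0  ->  2 a_2 = 6 a_0 = 12  ->  a_2 = 6
  x^1: 6 a_3 - 4 a_1 = 0  ->  6 a_3 = 4 a_1 = 4  ->  a_3 = 2/3
  x^2: 12 a_4 - 2 a_2 = 0  ->  12 a_4 = 2 a_2 = 12  ->  a_4 = 1
Truncated series: y(x) = 2 + x + 6 x^2 + (2/3) x^3 + x^4 + O(x^5).

a_0 = 2; a_1 = 1; a_2 = 6; a_3 = 2/3; a_4 = 1


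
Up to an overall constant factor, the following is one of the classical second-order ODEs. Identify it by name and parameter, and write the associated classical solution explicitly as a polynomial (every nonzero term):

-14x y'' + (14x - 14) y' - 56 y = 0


All three coefficients share the factor -14; dividing through by -14 gives  x y'' + (1 - x) y' + 4 y = 0.
This matches the Laguerre equation x y'' + (1 - x) y' + n y = 0 with n = 4; the polynomial solution is L_4(x).
With y = sum_k a_k x^k, matching x^k gives (k+1)k a_{k+1} + (k+1) a_{k+1} - k a_k + n a_k = 0, i.e. (k+1)^2 a_{k+1} = (k - n) a_k = (k - 4) a_k. The right side vanishes at k = 4, so the series terminates at degree 4.
Standard normalization L_n(0) = 1 gives a_0 = 1. Work upward with a_{k+1} = (k - 4) a_k / (k+1)^2:
  a_1 = (0 - 4)(1) / 1^2 = -4/1 = -4
  a_2 = (1 - 4)(-4) / 2^2 = 12/4 = 3
  a_3 = (2 - 4)(3) / 3^2 = -6/9 = -2/3
  a_4 = (3 - 4)(-2/3) / 4^2 = (2/3)/16 = 1/24
Hence L_4(x) = x^4/24 - 2 x^3/3 + 3 x^2 - 4 x + 1.

L_4(x); series = x^4/24 - 2 x^3/3 + 3 x^2 - 4 x + 1


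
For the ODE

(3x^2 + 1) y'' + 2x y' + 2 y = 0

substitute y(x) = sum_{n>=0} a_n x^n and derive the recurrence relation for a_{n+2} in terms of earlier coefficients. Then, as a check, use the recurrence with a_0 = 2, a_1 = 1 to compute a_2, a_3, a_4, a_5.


Substitute y = sum_n a_n x^n.
(1 + 3 x^2) y'' contributes (n+2)(n+1) a_{n+2} + 3 n(n-1) a_n at x^n.
2 x y'(x) contributes 2 n a_n at x^n.
2 y(x) contributes 2 a_n at x^n.
Matching x^n: (n+2)(n+1) a_{n+2} + (3 n(n-1) + 2 n + 2) a_n = 0.
Thus a_{n+2} = (-3 n(n-1) - 2 n - 2) / ((n+1)(n+2)) * a_n.

Check with a_0 = 2, a_1 = 1 (apply the recurrence for n = 0, 1, 2, 3): a_0 = 2, a_1 = 1, a_2 = -2, a_3 = -2/3, a_4 = 2, a_5 = 13/15.

a_(n+2) = (-3 n(n-1) - 2 n - 2) / ((n+1)(n+2)) * a_n; check: a_0 = 2, a_1 = 1, a_2 = -2, a_3 = -2/3, a_4 = 2, a_5 = 13/15


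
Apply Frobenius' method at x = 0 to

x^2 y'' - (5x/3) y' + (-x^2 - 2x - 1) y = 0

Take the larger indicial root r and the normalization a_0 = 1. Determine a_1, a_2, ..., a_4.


Write in Frobenius form y'' + (p(x)/x) y' + (q(x)/x^2) y = 0:
  p(x) = -5/3,  q(x) = -x^2 - 2x - 1.
Indicial equation: r(r-1) + (-5/3) r + (-1) = 0 -> roots r_1 = 3, r_2 = -1/3.
Take r = r_1 = 3. Let y(x) = x^r sum_{n>=0} a_n x^n with a_0 = 1.
Substitute y = x^r sum a_n x^n and match x^{r+n}. The recurrence is
  D(n) a_n - 2 a_{n-1} - 1 a_{n-2} = 0,  where D(n) = (r+n)(r+n-1) + (-5/3)(r+n) + (-1).
  a_n = [2 a_{n-1} + 1 a_{n-2}] / D(n).
Since the indicial polynomial factors as (r - r_1)(r - r_2), D(n) = (r_1 + n - r_1)(r_1 + n - r_2) = n(n + 10/3).
Evaluating step by step (a_0 = 1):
  n = 1: D(1) = 1(1 + 10/3) = 13/3; numerator = 2(1) = 2; a_1 = (2)/(13/3) = 6/13
  n = 2: D(2) = 2(2 + 10/3) = 32/3; numerator = 2(6/13) + 1(1) = 25/13; a_2 = (25/13)/(32/3) = 75/416
  n = 3: D(3) = 3(3 + 10/3) = 19; numerator = 2(75/416) + 1(6/13) = 171/208; a_3 = (171/208)/(19) = 9/208
  n = 4: D(4) = 4(4 + 10/3) = 88/3; numerator = 2(9/208) + 1(75/416) = 111/416; a_4 = (111/416)/(88/3) = 333/36608

r = 3; a_0 = 1; a_1 = 6/13; a_2 = 75/416; a_3 = 9/208; a_4 = 333/36608


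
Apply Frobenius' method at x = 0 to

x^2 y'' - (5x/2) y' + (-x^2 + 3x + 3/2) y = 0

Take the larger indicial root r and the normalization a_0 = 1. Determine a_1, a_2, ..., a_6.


Write in Frobenius form y'' + (p(x)/x) y' + (q(x)/x^2) y = 0:
  p(x) = -5/2,  q(x) = -x^2 + 3x + 3/2.
Indicial equation: r(r-1) + (-5/2) r + (3/2) = 0 -> roots r_1 = 3, r_2 = 1/2.
Take r = r_1 = 3. Let y(x) = x^r sum_{n>=0} a_n x^n with a_0 = 1.
Substitute y = x^r sum a_n x^n and match x^{r+n}. The recurrence is
  D(n) a_n + 3 a_{n-1} - 1 a_{n-2} = 0,  where D(n) = (r+n)(r+n-1) + (-5/2)(r+n) + (3/2).
  a_n = [-3 a_{n-1} + 1 a_{n-2}] / D(n).
Since the indicial polynomial factors as (r - r_1)(r - r_2), D(n) = (r_1 + n - r_1)(r_1 + n - r_2) = n(n + 5/2).
Evaluating step by step (a_0 = 1):
  n = 1: D(1) = 1(1 + 5/2) = 7/2; numerator = -3(1) = -3; a_1 = (-3)/(7/2) = -6/7
  n = 2: D(2) = 2(2 + 5/2) = 9; numerator = -3(-6/7) + 1(1) = 25/7; a_2 = (25/7)/(9) = 25/63
  n = 3: D(3) = 3(3 + 5/2) = 33/2; numerator = -3(25/63) + 1(-6/7) = -43/21; a_3 = (-43/21)/(33/2) = -86/693
  n = 4: D(4) = 4(4 + 5/2) = 26; numerator = -3(-86/693) + 1(25/63) = 533/693; a_4 = (533/693)/(26) = 41/1386
  n = 5: D(5) = 5(5 + 5/2) = 75/2; numerator = -3(41/1386) + 1(-86/693) = -295/1386; a_5 = (-295/1386)/(75/2) = -59/10395
  n = 6: D(6) = 6(6 + 5/2) = 51; numerator = -3(-59/10395) + 1(41/1386) = 323/6930; a_6 = (323/6930)/(51) = 19/20790

r = 3; a_0 = 1; a_1 = -6/7; a_2 = 25/63; a_3 = -86/693; a_4 = 41/1386; a_5 = -59/10395; a_6 = 19/20790


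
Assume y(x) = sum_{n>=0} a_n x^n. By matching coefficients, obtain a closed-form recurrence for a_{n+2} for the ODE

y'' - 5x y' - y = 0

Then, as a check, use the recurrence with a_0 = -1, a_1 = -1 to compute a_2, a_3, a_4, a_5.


Substitute y = sum_n a_n x^n.
y''(x) has coefficient (n+2)(n+1) a_{n+2} at x^n;
-5 x y'(x) has coefficient -5 n a_n at x^n (shift);
-y(x) has coefficient -1 a_n at x^n.
Matching x^n: (n+2)(n+1) a_{n+2} + (-5n - 1) a_n = 0.
Thus a_{n+2} = (5n + 1) / ((n+1)(n+2)) * a_n.

Check with a_0 = -1, a_1 = -1 (apply the recurrence for n = 0, 1, 2, 3): a_0 = -1, a_1 = -1, a_2 = -1/2, a_3 = -1, a_4 = -11/24, a_5 = -4/5.

a_(n+2) = (5n + 1) / ((n+1)(n+2)) * a_n; check: a_0 = -1, a_1 = -1, a_2 = -1/2, a_3 = -1, a_4 = -11/24, a_5 = -4/5


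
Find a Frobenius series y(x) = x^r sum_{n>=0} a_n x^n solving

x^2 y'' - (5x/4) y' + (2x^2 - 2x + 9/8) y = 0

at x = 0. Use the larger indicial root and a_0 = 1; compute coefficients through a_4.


Write in Frobenius form y'' + (p(x)/x) y' + (q(x)/x^2) y = 0:
  p(x) = -5/4,  q(x) = 2x^2 - 2x + 9/8.
Indicial equation: r(r-1) + (-5/4) r + (9/8) = 0 -> roots r_1 = 3/2, r_2 = 3/4.
Take r = r_1 = 3/2. Let y(x) = x^r sum_{n>=0} a_n x^n with a_0 = 1.
Substitute y = x^r sum a_n x^n and match x^{r+n}. The recurrence is
  D(n) a_n - 2 a_{n-1} + 2 a_{n-2} = 0,  where D(n) = (r+n)(r+n-1) + (-5/4)(r+n) + (9/8).
  a_n = [2 a_{n-1} - 2 a_{n-2}] / D(n).
Since the indicial polynomial factors as (r - r_1)(r - r_2), D(n) = (r_1 + n - r_1)(r_1 + n - r_2) = n(n + 3/4).
Evaluating step by step (a_0 = 1):
  n = 1: D(1) = 1(1 + 3/4) = 7/4; numerator = 2(1) = 2; a_1 = (2)/(7/4) = 8/7
  n = 2: D(2) = 2(2 + 3/4) = 11/2; numerator = 2(8/7) - 2(1) = 2/7; a_2 = (2/7)/(11/2) = 4/77
  n = 3: D(3) = 3(3 + 3/4) = 45/4; numerator = 2(4/77) - 2(8/7) = -24/11; a_3 = (-24/11)/(45/4) = -32/165
  n = 4: D(4) = 4(4 + 3/4) = 19; numerator = 2(-32/165) - 2(4/77) = -568/1155; a_4 = (-568/1155)/(19) = -568/21945

r = 3/2; a_0 = 1; a_1 = 8/7; a_2 = 4/77; a_3 = -32/165; a_4 = -568/21945


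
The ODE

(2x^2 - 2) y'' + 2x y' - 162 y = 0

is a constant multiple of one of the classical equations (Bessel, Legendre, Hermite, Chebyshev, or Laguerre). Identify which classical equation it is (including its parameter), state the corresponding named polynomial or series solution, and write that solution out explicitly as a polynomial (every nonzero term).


All three coefficients share the factor -2; dividing through by -2 gives  (1 - x^2) y'' - x y' + 81 y = 0.
This matches the Chebyshev equation (1 - x^2) y'' - x y' + n^2 y = 0 (note the -x y' term, not -2x y') with n^2 = 81, so n = 9; the polynomial solution is T_9(x).
With y = sum_k a_k x^k, matching x^k gives (k+2)(k+1) a_{k+2} = (k^2 - n^2) a_k = (k - 9)(k + 9) a_k. The right side vanishes at k = 9, so the series with the parity of 9 terminates at degree 9.
Standard normalization: leading coefficient of T_n is 2^(n-1), so a_9 = 2^8 = 256. Work downward with a_k = (k+1)(k+2) a_{k+2} / ((k - 9)(k + 9)):
  a_7 = (8)(9)(256) / ((7 - 9)(7 + 9)) = 18432/(-32) = -576
  a_5 = (6)(7)(-576) / ((5 - 9)(5 + 9)) = -24192/(-56) = 432
  a_3 = (4)(5)(432) / ((3 - 9)(3 + 9)) = 8640/(-72) = -120
  a_1 = (2)(3)(-120) / ((1 - 9)(1 + 9)) = -720/(-80) = 9
Hence T_9(x) = 256 x^9 - 576 x^7 + 432 x^5 - 120 x^3 + 9 x.

T_9(x); series = 256 x^9 - 576 x^7 + 432 x^5 - 120 x^3 + 9 x


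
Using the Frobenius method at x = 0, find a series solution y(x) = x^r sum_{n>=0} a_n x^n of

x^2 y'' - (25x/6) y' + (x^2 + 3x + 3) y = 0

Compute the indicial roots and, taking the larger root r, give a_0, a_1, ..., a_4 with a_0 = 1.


Write in Frobenius form y'' + (p(x)/x) y' + (q(x)/x^2) y = 0:
  p(x) = -25/6,  q(x) = x^2 + 3x + 3.
Indicial equation: r(r-1) + (-25/6) r + (3) = 0 -> roots r_1 = 9/2, r_2 = 2/3.
Take r = r_1 = 9/2. Let y(x) = x^r sum_{n>=0} a_n x^n with a_0 = 1.
Substitute y = x^r sum a_n x^n and match x^{r+n}. The recurrence is
  D(n) a_n + 3 a_{n-1} + 1 a_{n-2} = 0,  where D(n) = (r+n)(r+n-1) + (-25/6)(r+n) + (3).
  a_n = [-3 a_{n-1} - 1 a_{n-2}] / D(n).
Since the indicial polynomial factors as (r - r_1)(r - r_2), D(n) = (r_1 + n - r_1)(r_1 + n - r_2) = n(n + 23/6).
Evaluating step by step (a_0 = 1):
  n = 1: D(1) = 1(1 + 23/6) = 29/6; numerator = -3(1) = -3; a_1 = (-3)/(29/6) = -18/29
  n = 2: D(2) = 2(2 + 23/6) = 35/3; numerator = -3(-18/29) - 1(1) = 25/29; a_2 = (25/29)/(35/3) = 15/203
  n = 3: D(3) = 3(3 + 23/6) = 41/2; numerator = -3(15/203) - 1(-18/29) = 81/203; a_3 = (81/203)/(41/2) = 162/8323
  n = 4: D(4) = 4(4 + 23/6) = 94/3; numerator = -3(162/8323) - 1(15/203) = -1101/8323; a_4 = (-1101/8323)/(94/3) = -3303/782362

r = 9/2; a_0 = 1; a_1 = -18/29; a_2 = 15/203; a_3 = 162/8323; a_4 = -3303/782362


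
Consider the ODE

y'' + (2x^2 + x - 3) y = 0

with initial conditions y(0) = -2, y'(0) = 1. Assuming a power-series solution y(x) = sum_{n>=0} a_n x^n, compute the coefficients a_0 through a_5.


Ansatz: y(x) = sum_{n>=0} a_n x^n, so y'(x) = sum_{n>=1} n a_n x^(n-1) and y''(x) = sum_{n>=2} n(n-1) a_n x^(n-2).
Substitute into P(x) y'' + Q(x) y' + R(x) y = 0 with P(x) = 1, Q(x) = 0, R(x) = 2x^2 + x - 3, and match powers of x.
Initial conditions: a_0 = -2, a_1 = 1.
Setting the coefficient of each power of x to zero and solving order by order (substituting the coefficients already found):
  x^0: 2 a_2 - 3 a_0 = 0  ->  2 a_2 = 3 a_0 = -6  ->  a_2 = -3
  x^1: 6 a_3 - 3 a_1 + a_0 = 0  ->  6 a_3 = 3 a_1 - a_0 = 5  ->  a_3 = 5/6
  x^2: 12 a_4 - 3 a_2 + a_1 + 2 a_0 = 0  ->  12 a_4 = 3 a_2 - a_1 - 2 a_0 = -6  ->  a_4 = -1/2
  x^3: 20 a_5 - 3 a_3 + a_2 + 2 a_1 = 0  ->  20 a_5 = 3 a_3 - a_2 - 2 a_1 = 7/2  ->  a_5 = 7/40
Truncated series: y(x) = -2 + x - 3 x^2 + (5/6) x^3 - (1/2) x^4 + (7/40) x^5 + O(x^6).

a_0 = -2; a_1 = 1; a_2 = -3; a_3 = 5/6; a_4 = -1/2; a_5 = 7/40


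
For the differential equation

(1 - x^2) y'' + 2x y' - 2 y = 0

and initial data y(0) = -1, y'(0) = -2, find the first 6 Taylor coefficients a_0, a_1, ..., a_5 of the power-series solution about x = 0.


Ansatz: y(x) = sum_{n>=0} a_n x^n, so y'(x) = sum_{n>=1} n a_n x^(n-1) and y''(x) = sum_{n>=2} n(n-1) a_n x^(n-2).
Substitute into P(x) y'' + Q(x) y' + R(x) y = 0 with P(x) = 1 - x^2, Q(x) = 2x, R(x) = -2, and match powers of x.
Initial conditions: a_0 = -1, a_1 = -2.
Setting the coefficient of each power of x to zero and solving order by order (substituting the coefficients already found):
  x^0: 2 a_2 - 2 a_0 = 0  ->  2 a_2 = 2 a_0 = -2  ->  a_2 = -1
  x^1: 6 a_3 = 0  ->  a_3 = 0
  x^2: 12 a_4 = 0  ->  a_4 = 0
  x^3: 20 a_5 - 2 a_3 = 0  ->  20 a_5 = 2 a_3 = 0  ->  a_5 = 0
Truncated series: y(x) = -1 - 2 x - x^2 + O(x^6).

a_0 = -1; a_1 = -2; a_2 = -1; a_3 = 0; a_4 = 0; a_5 = 0


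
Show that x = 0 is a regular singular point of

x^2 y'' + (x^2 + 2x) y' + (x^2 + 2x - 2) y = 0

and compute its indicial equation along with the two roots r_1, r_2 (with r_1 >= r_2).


Divide by x^2 to reach normal form y'' + P_1(x) y' + P_2(x) y = 0 with P_1(x) = 1 + 2/x and P_2(x) = 1 + 2/x - 2/x^2.
x = 0 is a singular point because the y'-coefficient 1 + 2/x has a pole at x = 0 and the y-coefficient 1 + 2/x - 2/x^2 has a pole at x = 0.
It is a regular singular point because x P_1(x) = p(x) = x + 2 and x^2 P_2(x) = q(x) = x^2 + 2x - 2 are polynomials, hence analytic at x = 0.
p(0) = 2,  q(0) = -2.
Indicial equation: r(r-1) + p(0) r + q(0) = 0, i.e. r^2 + (p(0) - 1) r + q(0) = 0, i.e. r^2 + 1 r - 2 = 0.
Discriminant: (1)^2 - 4(-2) = 9, so r = (-1 ± 3)/2.
Solving: r_1 = 1, r_2 = -2.

indicial: r^2 + 1 r - 2 = 0; roots r_1 = 1, r_2 = -2


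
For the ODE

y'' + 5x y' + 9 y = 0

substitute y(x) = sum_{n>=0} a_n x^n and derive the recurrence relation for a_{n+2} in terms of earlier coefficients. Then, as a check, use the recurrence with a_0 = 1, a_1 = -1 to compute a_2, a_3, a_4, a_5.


Substitute y = sum_n a_n x^n.
y''(x) has coefficient (n+2)(n+1) a_{n+2} at x^n;
5 x y'(x) has coefficient 5 n a_n at x^n (shift);
9 y(x) has coefficient 9 a_n at x^n.
Matching x^n: (n+2)(n+1) a_{n+2} + (5n + 9) a_n = 0.
Thus a_{n+2} = (-5n - 9) / ((n+1)(n+2)) * a_n.

Check with a_0 = 1, a_1 = -1 (apply the recurrence for n = 0, 1, 2, 3): a_0 = 1, a_1 = -1, a_2 = -9/2, a_3 = 7/3, a_4 = 57/8, a_5 = -14/5.

a_(n+2) = (-5n - 9) / ((n+1)(n+2)) * a_n; check: a_0 = 1, a_1 = -1, a_2 = -9/2, a_3 = 7/3, a_4 = 57/8, a_5 = -14/5


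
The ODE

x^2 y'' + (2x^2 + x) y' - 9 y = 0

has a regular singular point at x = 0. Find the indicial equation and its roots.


Divide by x^2 to reach normal form y'' + P_1(x) y' + P_2(x) y = 0 with P_1(x) = 2 + 1/x and P_2(x) = -9/x^2.
x = 0 is a singular point because the y'-coefficient 2 + 1/x has a pole at x = 0 and the y-coefficient -9/x^2 has a pole at x = 0.
It is a regular singular point because x P_1(x) = p(x) = 2x + 1 and x^2 P_2(x) = q(x) = -9 are polynomials, hence analytic at x = 0.
p(0) = 1,  q(0) = -9.
Indicial equation: r(r-1) + p(0) r + q(0) = 0, i.e. r^2 + (p(0) - 1) r + q(0) = 0, i.e. r^2 - 9 = 0.
Discriminant: (0)^2 - 4(-9) = 36, so r = (0 ± 6)/2.
Solving: r_1 = 3, r_2 = -3.

indicial: r^2 - 9 = 0; roots r_1 = 3, r_2 = -3


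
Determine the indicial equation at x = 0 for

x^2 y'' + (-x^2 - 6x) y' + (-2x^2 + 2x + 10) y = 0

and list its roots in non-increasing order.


Divide by x^2 to reach normal form y'' + P_1(x) y' + P_2(x) y = 0 with P_1(x) = -1 - 6/x and P_2(x) = -2 + 2/x + 10/x^2.
x = 0 is a singular point because the y'-coefficient -1 - 6/x has a pole at x = 0 and the y-coefficient -2 + 2/x + 10/x^2 has a pole at x = 0.
It is a regular singular point because x P_1(x) = p(x) = -x - 6 and x^2 P_2(x) = q(x) = -2x^2 + 2x + 10 are polynomials, hence analytic at x = 0.
p(0) = -6,  q(0) = 10.
Indicial equation: r(r-1) + p(0) r + q(0) = 0, i.e. r^2 + (p(0) - 1) r + q(0) = 0, i.e. r^2 - 7 r + 10 = 0.
Discriminant: (-7)^2 - 4(10) = 9, so r = (7 ± 3)/2.
Solving: r_1 = 5, r_2 = 2.

indicial: r^2 - 7 r + 10 = 0; roots r_1 = 5, r_2 = 2


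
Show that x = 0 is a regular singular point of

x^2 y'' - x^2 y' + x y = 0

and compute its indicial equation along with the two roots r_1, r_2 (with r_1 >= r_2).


Divide by x^2 to reach normal form y'' + P_1(x) y' + P_2(x) y = 0 with P_1(x) = -1 and P_2(x) = 1/x.
x = 0 is a singular point because the y-coefficient 1/x has a pole at x = 0.
It is a regular singular point because x P_1(x) = p(x) = -x and x^2 P_2(x) = q(x) = x are polynomials, hence analytic at x = 0.
p(0) = 0,  q(0) = 0.
Indicial equation: r(r-1) + p(0) r + q(0) = 0, i.e. r^2 + (p(0) - 1) r + q(0) = 0, i.e. r^2 - 1 r = 0.
Discriminant: (-1)^2 - 4(0) = 1, so r = (1 ± 1)/2.
Solving: r_1 = 1, r_2 = 0.

indicial: r^2 - 1 r = 0; roots r_1 = 1, r_2 = 0


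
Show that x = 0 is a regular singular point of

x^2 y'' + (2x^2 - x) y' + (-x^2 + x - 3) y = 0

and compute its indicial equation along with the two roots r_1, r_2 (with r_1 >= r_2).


Divide by x^2 to reach normal form y'' + P_1(x) y' + P_2(x) y = 0 with P_1(x) = 2 - 1/x and P_2(x) = -1 + 1/x - 3/x^2.
x = 0 is a singular point because the y'-coefficient 2 - 1/x has a pole at x = 0 and the y-coefficient -1 + 1/x - 3/x^2 has a pole at x = 0.
It is a regular singular point because x P_1(x) = p(x) = 2x - 1 and x^2 P_2(x) = q(x) = -x^2 + x - 3 are polynomials, hence analytic at x = 0.
p(0) = -1,  q(0) = -3.
Indicial equation: r(r-1) + p(0) r + q(0) = 0, i.e. r^2 + (p(0) - 1) r + q(0) = 0, i.e. r^2 - 2 r - 3 = 0.
Discriminant: (-2)^2 - 4(-3) = 16, so r = (2 ± 4)/2.
Solving: r_1 = 3, r_2 = -1.

indicial: r^2 - 2 r - 3 = 0; roots r_1 = 3, r_2 = -1


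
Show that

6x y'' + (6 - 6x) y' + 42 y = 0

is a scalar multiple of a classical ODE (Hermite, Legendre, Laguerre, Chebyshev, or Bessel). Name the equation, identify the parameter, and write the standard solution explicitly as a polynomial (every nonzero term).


All three coefficients share the factor 6; dividing through by 6 gives  x y'' + (1 - x) y' + 7 y = 0.
This matches the Laguerre equation x y'' + (1 - x) y' + n y = 0 with n = 7; the polynomial solution is L_7(x).
With y = sum_k a_k x^k, matching x^k gives (k+1)k a_{k+1} + (k+1) a_{k+1} - k a_k + n a_k = 0, i.e. (k+1)^2 a_{k+1} = (k - n) a_k = (k - 7) a_k. The right side vanishes at k = 7, so the series terminates at degree 7.
Standard normalization L_n(0) = 1 gives a_0 = 1. Work upward with a_{k+1} = (k - 7) a_k / (k+1)^2:
  a_1 = (0 - 7)(1) / 1^2 = -7/1 = -7
  a_2 = (1 - 7)(-7) / 2^2 = 42/4 = 21/2
  a_3 = (2 - 7)(21/2) / 3^2 = (-105/2)/9 = -35/6
  a_4 = (3 - 7)(-35/6) / 4^2 = (70/3)/16 = 35/24
  a_5 = (4 - 7)(35/24) / 5^2 = (-35/8)/25 = -7/40
  a_6 = (5 - 7)(-7/40) / 6^2 = (7/20)/36 = 7/720
  a_7 = (6 - 7)(7/720) / 7^2 = (-7/720)/49 = -1/5040
Hence L_7(x) = -x^7/5040 + 7 x^6/720 - 7 x^5/40 + 35 x^4/24 - 35 x^3/6 + 21 x^2/2 - 7 x + 1.

L_7(x); series = -x^7/5040 + 7 x^6/720 - 7 x^5/40 + 35 x^4/24 - 35 x^3/6 + 21 x^2/2 - 7 x + 1


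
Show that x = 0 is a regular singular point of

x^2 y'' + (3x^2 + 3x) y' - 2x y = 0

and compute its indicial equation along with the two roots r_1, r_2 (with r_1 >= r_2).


Divide by x^2 to reach normal form y'' + P_1(x) y' + P_2(x) y = 0 with P_1(x) = 3 + 3/x and P_2(x) = -2/x.
x = 0 is a singular point because the y'-coefficient 3 + 3/x has a pole at x = 0 and the y-coefficient -2/x has a pole at x = 0.
It is a regular singular point because x P_1(x) = p(x) = 3x + 3 and x^2 P_2(x) = q(x) = -2x are polynomials, hence analytic at x = 0.
p(0) = 3,  q(0) = 0.
Indicial equation: r(r-1) + p(0) r + q(0) = 0, i.e. r^2 + (p(0) - 1) r + q(0) = 0, i.e. r^2 + 2 r = 0.
Discriminant: (2)^2 - 4(0) = 4, so r = (-2 ± 2)/2.
Solving: r_1 = 0, r_2 = -2.

indicial: r^2 + 2 r = 0; roots r_1 = 0, r_2 = -2


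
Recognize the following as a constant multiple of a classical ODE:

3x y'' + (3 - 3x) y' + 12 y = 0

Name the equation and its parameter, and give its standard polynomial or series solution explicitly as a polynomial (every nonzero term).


All three coefficients share the factor 3; dividing through by 3 gives  x y'' + (1 - x) y' + 4 y = 0.
This matches the Laguerre equation x y'' + (1 - x) y' + n y = 0 with n = 4; the polynomial solution is L_4(x).
With y = sum_k a_k x^k, matching x^k gives (k+1)k a_{k+1} + (k+1) a_{k+1} - k a_k + n a_k = 0, i.e. (k+1)^2 a_{k+1} = (k - n) a_k = (k - 4) a_k. The right side vanishes at k = 4, so the series terminates at degree 4.
Standard normalization L_n(0) = 1 gives a_0 = 1. Work upward with a_{k+1} = (k - 4) a_k / (k+1)^2:
  a_1 = (0 - 4)(1) / 1^2 = -4/1 = -4
  a_2 = (1 - 4)(-4) / 2^2 = 12/4 = 3
  a_3 = (2 - 4)(3) / 3^2 = -6/9 = -2/3
  a_4 = (3 - 4)(-2/3) / 4^2 = (2/3)/16 = 1/24
Hence L_4(x) = x^4/24 - 2 x^3/3 + 3 x^2 - 4 x + 1.

L_4(x); series = x^4/24 - 2 x^3/3 + 3 x^2 - 4 x + 1


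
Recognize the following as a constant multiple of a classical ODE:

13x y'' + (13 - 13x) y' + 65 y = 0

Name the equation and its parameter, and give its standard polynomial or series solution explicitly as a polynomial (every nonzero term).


All three coefficients share the factor 13; dividing through by 13 gives  x y'' + (1 - x) y' + 5 y = 0.
This matches the Laguerre equation x y'' + (1 - x) y' + n y = 0 with n = 5; the polynomial solution is L_5(x).
With y = sum_k a_k x^k, matching x^k gives (k+1)k a_{k+1} + (k+1) a_{k+1} - k a_k + n a_k = 0, i.e. (k+1)^2 a_{k+1} = (k - n) a_k = (k - 5) a_k. The right side vanishes at k = 5, so the series terminates at degree 5.
Standard normalization L_n(0) = 1 gives a_0 = 1. Work upward with a_{k+1} = (k - 5) a_k / (k+1)^2:
  a_1 = (0 - 5)(1) / 1^2 = -5/1 = -5
  a_2 = (1 - 5)(-5) / 2^2 = 20/4 = 5
  a_3 = (2 - 5)(5) / 3^2 = -15/9 = -5/3
  a_4 = (3 - 5)(-5/3) / 4^2 = (10/3)/16 = 5/24
  a_5 = (4 - 5)(5/24) / 5^2 = (-5/24)/25 = -1/120
Hence L_5(x) = -x^5/120 + 5 x^4/24 - 5 x^3/3 + 5 x^2 - 5 x + 1.

L_5(x); series = -x^5/120 + 5 x^4/24 - 5 x^3/3 + 5 x^2 - 5 x + 1


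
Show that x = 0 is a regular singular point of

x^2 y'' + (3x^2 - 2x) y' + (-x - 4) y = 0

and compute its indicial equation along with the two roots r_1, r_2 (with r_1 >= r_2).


Divide by x^2 to reach normal form y'' + P_1(x) y' + P_2(x) y = 0 with P_1(x) = 3 - 2/x and P_2(x) = -1/x - 4/x^2.
x = 0 is a singular point because the y'-coefficient 3 - 2/x has a pole at x = 0 and the y-coefficient -1/x - 4/x^2 has a pole at x = 0.
It is a regular singular point because x P_1(x) = p(x) = 3x - 2 and x^2 P_2(x) = q(x) = -x - 4 are polynomials, hence analytic at x = 0.
p(0) = -2,  q(0) = -4.
Indicial equation: r(r-1) + p(0) r + q(0) = 0, i.e. r^2 + (p(0) - 1) r + q(0) = 0, i.e. r^2 - 3 r - 4 = 0.
Discriminant: (-3)^2 - 4(-4) = 25, so r = (3 ± 5)/2.
Solving: r_1 = 4, r_2 = -1.

indicial: r^2 - 3 r - 4 = 0; roots r_1 = 4, r_2 = -1


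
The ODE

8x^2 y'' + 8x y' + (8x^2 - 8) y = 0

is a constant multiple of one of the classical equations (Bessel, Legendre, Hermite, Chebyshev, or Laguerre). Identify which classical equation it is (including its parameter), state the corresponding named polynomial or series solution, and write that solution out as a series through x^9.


All three coefficients share the factor 8; dividing through by 8 gives  x^2 y'' + x y' + (x^2 - 1) y = 0.
This matches the Bessel equation x^2 y'' + x y' + (x^2 - nu^2) y = 0 with nu^2 = 1, so nu = 1; the solution bounded at x = 0 is J_1(x).
Frobenius at x = 0: indicial roots ±nu; for r = nu the recurrence k(k + 2nu) c_k = -c_{k-2} gives the standard series J_nu(x) = sum_{k>=0} (-1)^k / (k! (k+nu)!) (x/2)^(2k+nu). Evaluate the first 5 terms:
  k = 0: (-1)^0 / (0! * 1! * 2^1) x^1 = 1/(1*1*2) x^1 = (1/2) x^1
  k = 1: (-1)^1 / (1! * 2! * 2^3) x^3 = -1/(1*2*8) x^3 = (-1/16) x^3
  k = 2: (-1)^2 / (2! * 3! * 2^5) x^5 = 1/(2*6*32) x^5 = (1/384) x^5
  k = 3: (-1)^3 / (3! * 4! * 2^7) x^7 = -1/(6*24*128) x^7 = (-1/18432) x^7
  k = 4: (-1)^4 / (4! * 5! * 2^9) x^9 = 1/(24*120*512) x^9 = (1/1474560) x^9
Hence J_1(x) = x^9/1474560 - x^7/18432 + x^5/384 - x^3/16 + x/2 + ....

J_1(x); series = x^9/1474560 - x^7/18432 + x^5/384 - x^3/16 + x/2


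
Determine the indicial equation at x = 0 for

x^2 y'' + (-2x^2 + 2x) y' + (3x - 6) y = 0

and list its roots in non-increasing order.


Divide by x^2 to reach normal form y'' + P_1(x) y' + P_2(x) y = 0 with P_1(x) = -2 + 2/x and P_2(x) = 3/x - 6/x^2.
x = 0 is a singular point because the y'-coefficient -2 + 2/x has a pole at x = 0 and the y-coefficient 3/x - 6/x^2 has a pole at x = 0.
It is a regular singular point because x P_1(x) = p(x) = 2 - 2x and x^2 P_2(x) = q(x) = 3x - 6 are polynomials, hence analytic at x = 0.
p(0) = 2,  q(0) = -6.
Indicial equation: r(r-1) + p(0) r + q(0) = 0, i.e. r^2 + (p(0) - 1) r + q(0) = 0, i.e. r^2 + 1 r - 6 = 0.
Discriminant: (1)^2 - 4(-6) = 25, so r = (-1 ± 5)/2.
Solving: r_1 = 2, r_2 = -3.

indicial: r^2 + 1 r - 6 = 0; roots r_1 = 2, r_2 = -3


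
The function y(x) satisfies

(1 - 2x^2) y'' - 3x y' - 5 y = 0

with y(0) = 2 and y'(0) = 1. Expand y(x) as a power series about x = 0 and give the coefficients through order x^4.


Ansatz: y(x) = sum_{n>=0} a_n x^n, so y'(x) = sum_{n>=1} n a_n x^(n-1) and y''(x) = sum_{n>=2} n(n-1) a_n x^(n-2).
Substitute into P(x) y'' + Q(x) y' + R(x) y = 0 with P(x) = 1 - 2x^2, Q(x) = -3x, R(x) = -5, and match powers of x.
Initial conditions: a_0 = 2, a_1 = 1.
Setting the coefficient of each power of x to zero and solving order by order (substituting the coefficients already found):
  x^0: 2 a_2 - 5 a_0 = 0  ->  2 a_2 = 5 a_0 = 10  ->  a_2 = 5
  x^1: 6 a_3 - 8 a_1 = 0  ->  6 a_3 = 8 a_1 = 8  ->  a_3 = 4/3
  x^2: 12 a_4 - 15 a_2 = 0  ->  12 a_4 = 15 a_2 = 75  ->  a_4 = 25/4
Truncated series: y(x) = 2 + x + 5 x^2 + (4/3) x^3 + (25/4) x^4 + O(x^5).

a_0 = 2; a_1 = 1; a_2 = 5; a_3 = 4/3; a_4 = 25/4


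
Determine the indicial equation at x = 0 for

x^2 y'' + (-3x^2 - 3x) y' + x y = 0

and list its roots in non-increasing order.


Divide by x^2 to reach normal form y'' + P_1(x) y' + P_2(x) y = 0 with P_1(x) = -3 - 3/x and P_2(x) = 1/x.
x = 0 is a singular point because the y'-coefficient -3 - 3/x has a pole at x = 0 and the y-coefficient 1/x has a pole at x = 0.
It is a regular singular point because x P_1(x) = p(x) = -3x - 3 and x^2 P_2(x) = q(x) = x are polynomials, hence analytic at x = 0.
p(0) = -3,  q(0) = 0.
Indicial equation: r(r-1) + p(0) r + q(0) = 0, i.e. r^2 + (p(0) - 1) r + q(0) = 0, i.e. r^2 - 4 r = 0.
Discriminant: (-4)^2 - 4(0) = 16, so r = (4 ± 4)/2.
Solving: r_1 = 4, r_2 = 0.

indicial: r^2 - 4 r = 0; roots r_1 = 4, r_2 = 0


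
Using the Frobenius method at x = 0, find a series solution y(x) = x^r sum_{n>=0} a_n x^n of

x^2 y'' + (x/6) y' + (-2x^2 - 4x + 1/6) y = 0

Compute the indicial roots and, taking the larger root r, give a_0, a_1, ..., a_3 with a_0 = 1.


Write in Frobenius form y'' + (p(x)/x) y' + (q(x)/x^2) y = 0:
  p(x) = 1/6,  q(x) = -2x^2 - 4x + 1/6.
Indicial equation: r(r-1) + (1/6) r + (1/6) = 0 -> roots r_1 = 1/2, r_2 = 1/3.
Take r = r_1 = 1/2. Let y(x) = x^r sum_{n>=0} a_n x^n with a_0 = 1.
Substitute y = x^r sum a_n x^n and match x^{r+n}. The recurrence is
  D(n) a_n - 4 a_{n-1} - 2 a_{n-2} = 0,  where D(n) = (r+n)(r+n-1) + (1/6)(r+n) + (1/6).
  a_n = [4 a_{n-1} + 2 a_{n-2}] / D(n).
Since the indicial polynomial factors as (r - r_1)(r - r_2), D(n) = (r_1 + n - r_1)(r_1 + n - r_2) = n(n + 1/6).
Evaluating step by step (a_0 = 1):
  n = 1: D(1) = 1(1 + 1/6) = 7/6; numerator = 4(1) = 4; a_1 = (4)/(7/6) = 24/7
  n = 2: D(2) = 2(2 + 1/6) = 13/3; numerator = 4(24/7) + 2(1) = 110/7; a_2 = (110/7)/(13/3) = 330/91
  n = 3: D(3) = 3(3 + 1/6) = 19/2; numerator = 4(330/91) + 2(24/7) = 1944/91; a_3 = (1944/91)/(19/2) = 3888/1729

r = 1/2; a_0 = 1; a_1 = 24/7; a_2 = 330/91; a_3 = 3888/1729


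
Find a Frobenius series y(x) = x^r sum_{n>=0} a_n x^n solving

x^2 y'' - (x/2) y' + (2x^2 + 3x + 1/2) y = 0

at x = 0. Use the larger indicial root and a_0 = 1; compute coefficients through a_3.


Write in Frobenius form y'' + (p(x)/x) y' + (q(x)/x^2) y = 0:
  p(x) = -1/2,  q(x) = 2x^2 + 3x + 1/2.
Indicial equation: r(r-1) + (-1/2) r + (1/2) = 0 -> roots r_1 = 1, r_2 = 1/2.
Take r = r_1 = 1. Let y(x) = x^r sum_{n>=0} a_n x^n with a_0 = 1.
Substitute y = x^r sum a_n x^n and match x^{r+n}. The recurrence is
  D(n) a_n + 3 a_{n-1} + 2 a_{n-2} = 0,  where D(n) = (r+n)(r+n-1) + (-1/2)(r+n) + (1/2).
  a_n = [-3 a_{n-1} - 2 a_{n-2}] / D(n).
Since the indicial polynomial factors as (r - r_1)(r - r_2), D(n) = (r_1 + n - r_1)(r_1 + n - r_2) = n(n + 1/2).
Evaluating step by step (a_0 = 1):
  n = 1: D(1) = 1(1 + 1/2) = 3/2; numerator = -3(1) = -3; a_1 = (-3)/(3/2) = -2
  n = 2: D(2) = 2(2 + 1/2) = 5; numerator = -3(-2) - 2(1) = 4; a_2 = (4)/(5) = 4/5
  n = 3: D(3) = 3(3 + 1/2) = 21/2; numerator = -3(4/5) - 2(-2) = 8/5; a_3 = (8/5)/(21/2) = 16/105

r = 1; a_0 = 1; a_1 = -2; a_2 = 4/5; a_3 = 16/105


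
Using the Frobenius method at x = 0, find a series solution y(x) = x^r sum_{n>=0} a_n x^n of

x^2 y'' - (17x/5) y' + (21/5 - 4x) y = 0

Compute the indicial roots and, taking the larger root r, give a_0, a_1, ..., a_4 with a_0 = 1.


Write in Frobenius form y'' + (p(x)/x) y' + (q(x)/x^2) y = 0:
  p(x) = -17/5,  q(x) = 21/5 - 4x.
Indicial equation: r(r-1) + (-17/5) r + (21/5) = 0 -> roots r_1 = 3, r_2 = 7/5.
Take r = r_1 = 3. Let y(x) = x^r sum_{n>=0} a_n x^n with a_0 = 1.
Substitute y = x^r sum a_n x^n and match x^{r+n}. The recurrence is
  D(n) a_n - 4 a_{n-1} = 0,  where D(n) = (r+n)(r+n-1) + (-17/5)(r+n) + (21/5).
  a_n = 4 / D(n) * a_{n-1}.
Since the indicial polynomial factors as (r - r_1)(r - r_2), D(n) = (r_1 + n - r_1)(r_1 + n - r_2) = n(n + 8/5).
Evaluating step by step (a_0 = 1):
  n = 1: D(1) = 1(1 + 8/5) = 13/5; numerator = 4(1) = 4; a_1 = (4)/(13/5) = 20/13
  n = 2: D(2) = 2(2 + 8/5) = 36/5; numerator = 4(20/13) = 80/13; a_2 = (80/13)/(36/5) = 100/117
  n = 3: D(3) = 3(3 + 8/5) = 69/5; numerator = 4(100/117) = 400/117; a_3 = (400/117)/(69/5) = 2000/8073
  n = 4: D(4) = 4(4 + 8/5) = 112/5; numerator = 4(2000/8073) = 8000/8073; a_4 = (8000/8073)/(112/5) = 2500/56511

r = 3; a_0 = 1; a_1 = 20/13; a_2 = 100/117; a_3 = 2000/8073; a_4 = 2500/56511


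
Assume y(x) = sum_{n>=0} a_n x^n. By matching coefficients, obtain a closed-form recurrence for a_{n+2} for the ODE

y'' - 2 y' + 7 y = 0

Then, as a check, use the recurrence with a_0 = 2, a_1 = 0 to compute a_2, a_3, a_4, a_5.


Substitute y = sum_n a_n x^n.
y''(x) has coefficient (n+2)(n+1) a_{n+2} at x^n;
-2 y'(x) has coefficient -2 (n+1) a_{n+1} at x^n;
7 y(x) has coefficient 7 a_n at x^n.
Matching x^n: (n+2)(n+1) a_{n+2} - 2 (n+1) a_{n+1} + 7 a_n = 0.
Thus a_{n+2} = [2 (n+1) a_{n+1} - 7 a_n] / ((n+1)(n+2)).

Check with a_0 = 2, a_1 = 0 (apply the recurrence for n = 0, 1, 2, 3): a_0 = 2, a_1 = 0, a_2 = -7, a_3 = -14/3, a_4 = 7/4, a_5 = 7/3.

a_(n+2) = [2 (n+1) a_(n+1) - 7 a_n] / ((n+1)(n+2)); check: a_0 = 2, a_1 = 0, a_2 = -7, a_3 = -14/3, a_4 = 7/4, a_5 = 7/3


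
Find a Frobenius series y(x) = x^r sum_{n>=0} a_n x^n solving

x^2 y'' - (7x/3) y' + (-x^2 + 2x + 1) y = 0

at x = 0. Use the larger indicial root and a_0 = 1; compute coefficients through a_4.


Write in Frobenius form y'' + (p(x)/x) y' + (q(x)/x^2) y = 0:
  p(x) = -7/3,  q(x) = -x^2 + 2x + 1.
Indicial equation: r(r-1) + (-7/3) r + (1) = 0 -> roots r_1 = 3, r_2 = 1/3.
Take r = r_1 = 3. Let y(x) = x^r sum_{n>=0} a_n x^n with a_0 = 1.
Substitute y = x^r sum a_n x^n and match x^{r+n}. The recurrence is
  D(n) a_n + 2 a_{n-1} - 1 a_{n-2} = 0,  where D(n) = (r+n)(r+n-1) + (-7/3)(r+n) + (1).
  a_n = [-2 a_{n-1} + 1 a_{n-2}] / D(n).
Since the indicial polynomial factors as (r - r_1)(r - r_2), D(n) = (r_1 + n - r_1)(r_1 + n - r_2) = n(n + 8/3).
Evaluating step by step (a_0 = 1):
  n = 1: D(1) = 1(1 + 8/3) = 11/3; numerator = -2(1) = -2; a_1 = (-2)/(11/3) = -6/11
  n = 2: D(2) = 2(2 + 8/3) = 28/3; numerator = -2(-6/11) + 1(1) = 23/11; a_2 = (23/11)/(28/3) = 69/308
  n = 3: D(3) = 3(3 + 8/3) = 17; numerator = -2(69/308) + 1(-6/11) = -153/154; a_3 = (-153/154)/(17) = -9/154
  n = 4: D(4) = 4(4 + 8/3) = 80/3; numerator = -2(-9/154) + 1(69/308) = 15/44; a_4 = (15/44)/(80/3) = 9/704

r = 3; a_0 = 1; a_1 = -6/11; a_2 = 69/308; a_3 = -9/154; a_4 = 9/704


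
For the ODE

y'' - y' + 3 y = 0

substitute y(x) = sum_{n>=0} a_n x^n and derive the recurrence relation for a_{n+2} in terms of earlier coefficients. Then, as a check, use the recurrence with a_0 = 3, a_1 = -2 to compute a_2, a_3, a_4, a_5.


Substitute y = sum_n a_n x^n.
y''(x) has coefficient (n+2)(n+1) a_{n+2} at x^n;
-y'(x) has coefficient -(n+1) a_{n+1} at x^n;
3 y(x) has coefficient 3 a_n at x^n.
Matching x^n: (n+2)(n+1) a_{n+2} - (n+1) a_{n+1} + 3 a_n = 0.
Thus a_{n+2} = [(n+1) a_{n+1} - 3 a_n] / ((n+1)(n+2)).

Check with a_0 = 3, a_1 = -2 (apply the recurrence for n = 0, 1, 2, 3): a_0 = 3, a_1 = -2, a_2 = -11/2, a_3 = -5/6, a_4 = 7/6, a_5 = 43/120.

a_(n+2) = [(n+1) a_(n+1) - 3 a_n] / ((n+1)(n+2)); check: a_0 = 3, a_1 = -2, a_2 = -11/2, a_3 = -5/6, a_4 = 7/6, a_5 = 43/120


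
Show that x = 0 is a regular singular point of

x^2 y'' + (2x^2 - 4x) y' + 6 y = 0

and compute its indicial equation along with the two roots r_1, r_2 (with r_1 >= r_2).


Divide by x^2 to reach normal form y'' + P_1(x) y' + P_2(x) y = 0 with P_1(x) = 2 - 4/x and P_2(x) = 6/x^2.
x = 0 is a singular point because the y'-coefficient 2 - 4/x has a pole at x = 0 and the y-coefficient 6/x^2 has a pole at x = 0.
It is a regular singular point because x P_1(x) = p(x) = 2x - 4 and x^2 P_2(x) = q(x) = 6 are polynomials, hence analytic at x = 0.
p(0) = -4,  q(0) = 6.
Indicial equation: r(r-1) + p(0) r + q(0) = 0, i.e. r^2 + (p(0) - 1) r + q(0) = 0, i.e. r^2 - 5 r + 6 = 0.
Discriminant: (-5)^2 - 4(6) = 1, so r = (5 ± 1)/2.
Solving: r_1 = 3, r_2 = 2.

indicial: r^2 - 5 r + 6 = 0; roots r_1 = 3, r_2 = 2


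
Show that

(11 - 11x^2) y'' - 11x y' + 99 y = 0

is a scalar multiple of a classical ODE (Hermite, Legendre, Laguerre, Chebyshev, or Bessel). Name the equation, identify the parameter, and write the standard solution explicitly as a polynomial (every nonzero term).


All three coefficients share the factor 11; dividing through by 11 gives  (1 - x^2) y'' - x y' + 9 y = 0.
This matches the Chebyshev equation (1 - x^2) y'' - x y' + n^2 y = 0 (note the -x y' term, not -2x y') with n^2 = 9, so n = 3; the polynomial solution is T_3(x).
With y = sum_k a_k x^k, matching x^k gives (k+2)(k+1) a_{k+2} = (k^2 - n^2) a_k = (k - 3)(k + 3) a_k. The right side vanishes at k = 3, so the series with the parity of 3 terminates at degree 3.
Standard normalization: leading coefficient of T_n is 2^(n-1), so a_3 = 2^2 = 4. Work downward with a_k = (k+1)(k+2) a_{k+2} / ((k - 3)(k + 3)):
  a_1 = (2)(3)(4) / ((1 - 3)(1 + 3)) = 24/(-8) = -3
Hence T_3(x) = 4 x^3 - 3 x.

T_3(x); series = 4 x^3 - 3 x


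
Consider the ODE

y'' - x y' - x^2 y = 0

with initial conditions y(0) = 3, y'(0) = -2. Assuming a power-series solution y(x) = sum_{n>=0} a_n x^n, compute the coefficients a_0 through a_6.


Ansatz: y(x) = sum_{n>=0} a_n x^n, so y'(x) = sum_{n>=1} n a_n x^(n-1) and y''(x) = sum_{n>=2} n(n-1) a_n x^(n-2).
Substitute into P(x) y'' + Q(x) y' + R(x) y = 0 with P(x) = 1, Q(x) = -x, R(x) = -x^2, and match powers of x.
Initial conditions: a_0 = 3, a_1 = -2.
Setting the coefficient of each power of x to zero and solving order by order (substituting the coefficients already found):
  x^0: 2 a_2 = 0  ->  a_2 = 0
  x^1: 6 a_3 - a_1 = 0  ->  6 a_3 = a_1 = -2  ->  a_3 = -1/3
  x^2: 12 a_4 - 2 a_2 - a_0 = 0  ->  12 a_4 = 2 a_2 + a_0 = 3  ->  a_4 = 1/4
  x^3: 20 a_5 - 3 a_3 - a_1 = 0  ->  20 a_5 = 3 a_3 + a_1 = -3  ->  a_5 = -3/20
  x^4: 30 a_6 - 4 a_4 - a_2 = 0  ->  30 a_6 = 4 a_4 + a_2 = 1  ->  a_6 = 1/30
Truncated series: y(x) = 3 - 2 x - (1/3) x^3 + (1/4) x^4 - (3/20) x^5 + (1/30) x^6 + O(x^7).

a_0 = 3; a_1 = -2; a_2 = 0; a_3 = -1/3; a_4 = 1/4; a_5 = -3/20; a_6 = 1/30


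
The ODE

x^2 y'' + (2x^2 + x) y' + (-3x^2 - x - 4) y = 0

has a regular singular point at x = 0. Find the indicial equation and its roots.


Divide by x^2 to reach normal form y'' + P_1(x) y' + P_2(x) y = 0 with P_1(x) = 2 + 1/x and P_2(x) = -3 - 1/x - 4/x^2.
x = 0 is a singular point because the y'-coefficient 2 + 1/x has a pole at x = 0 and the y-coefficient -3 - 1/x - 4/x^2 has a pole at x = 0.
It is a regular singular point because x P_1(x) = p(x) = 2x + 1 and x^2 P_2(x) = q(x) = -3x^2 - x - 4 are polynomials, hence analytic at x = 0.
p(0) = 1,  q(0) = -4.
Indicial equation: r(r-1) + p(0) r + q(0) = 0, i.e. r^2 + (p(0) - 1) r + q(0) = 0, i.e. r^2 - 4 = 0.
Discriminant: (0)^2 - 4(-4) = 16, so r = (0 ± 4)/2.
Solving: r_1 = 2, r_2 = -2.

indicial: r^2 - 4 = 0; roots r_1 = 2, r_2 = -2


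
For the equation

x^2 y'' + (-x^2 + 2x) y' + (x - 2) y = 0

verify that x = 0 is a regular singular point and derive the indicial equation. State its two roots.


Divide by x^2 to reach normal form y'' + P_1(x) y' + P_2(x) y = 0 with P_1(x) = -1 + 2/x and P_2(x) = 1/x - 2/x^2.
x = 0 is a singular point because the y'-coefficient -1 + 2/x has a pole at x = 0 and the y-coefficient 1/x - 2/x^2 has a pole at x = 0.
It is a regular singular point because x P_1(x) = p(x) = 2 - x and x^2 P_2(x) = q(x) = x - 2 are polynomials, hence analytic at x = 0.
p(0) = 2,  q(0) = -2.
Indicial equation: r(r-1) + p(0) r + q(0) = 0, i.e. r^2 + (p(0) - 1) r + q(0) = 0, i.e. r^2 + 1 r - 2 = 0.
Discriminant: (1)^2 - 4(-2) = 9, so r = (-1 ± 3)/2.
Solving: r_1 = 1, r_2 = -2.

indicial: r^2 + 1 r - 2 = 0; roots r_1 = 1, r_2 = -2
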